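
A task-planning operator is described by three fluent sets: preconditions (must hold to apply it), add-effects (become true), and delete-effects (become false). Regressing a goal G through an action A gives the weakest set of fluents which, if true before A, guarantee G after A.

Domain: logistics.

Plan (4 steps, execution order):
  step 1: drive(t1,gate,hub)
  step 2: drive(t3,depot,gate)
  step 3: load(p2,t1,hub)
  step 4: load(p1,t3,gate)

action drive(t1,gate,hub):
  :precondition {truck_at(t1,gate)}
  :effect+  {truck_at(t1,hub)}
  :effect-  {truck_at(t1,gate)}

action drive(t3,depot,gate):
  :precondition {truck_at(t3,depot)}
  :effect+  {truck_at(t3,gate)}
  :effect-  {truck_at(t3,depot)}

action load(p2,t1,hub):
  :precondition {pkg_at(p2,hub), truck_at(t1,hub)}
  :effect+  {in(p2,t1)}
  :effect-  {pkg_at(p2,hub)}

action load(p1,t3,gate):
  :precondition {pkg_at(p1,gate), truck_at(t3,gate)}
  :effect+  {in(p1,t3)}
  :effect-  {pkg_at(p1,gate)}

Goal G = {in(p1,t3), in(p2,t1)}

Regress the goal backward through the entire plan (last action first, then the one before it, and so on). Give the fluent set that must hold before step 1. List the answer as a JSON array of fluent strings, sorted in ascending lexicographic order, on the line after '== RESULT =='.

Regress step by step:
  through step 4 (load(p1,t3,gate)): drop {in(p1,t3)}, keep {in(p2,t1)}, require {pkg_at(p1,gate), truck_at(t3,gate)}
    → {in(p2,t1), pkg_at(p1,gate), truck_at(t3,gate)}
  through step 3 (load(p2,t1,hub)): drop {in(p2,t1)}, keep {pkg_at(p1,gate), truck_at(t3,gate)}, require {pkg_at(p2,hub), truck_at(t1,hub)}
    → {pkg_at(p1,gate), pkg_at(p2,hub), truck_at(t1,hub), truck_at(t3,gate)}
  through step 2 (drive(t3,depot,gate)): drop {truck_at(t3,gate)}, keep {pkg_at(p1,gate), pkg_at(p2,hub), truck_at(t1,hub)}, require {truck_at(t3,depot)}
    → {pkg_at(p1,gate), pkg_at(p2,hub), truck_at(t1,hub), truck_at(t3,depot)}
  through step 1 (drive(t1,gate,hub)): drop {truck_at(t1,hub)}, keep {pkg_at(p1,gate), pkg_at(p2,hub), truck_at(t3,depot)}, require {truck_at(t1,gate)}
    → {pkg_at(p1,gate), pkg_at(p2,hub), truck_at(t1,gate), truck_at(t3,depot)}

== RESULT ==
["pkg_at(p1,gate)", "pkg_at(p2,hub)", "truck_at(t1,gate)", "truck_at(t3,depot)"]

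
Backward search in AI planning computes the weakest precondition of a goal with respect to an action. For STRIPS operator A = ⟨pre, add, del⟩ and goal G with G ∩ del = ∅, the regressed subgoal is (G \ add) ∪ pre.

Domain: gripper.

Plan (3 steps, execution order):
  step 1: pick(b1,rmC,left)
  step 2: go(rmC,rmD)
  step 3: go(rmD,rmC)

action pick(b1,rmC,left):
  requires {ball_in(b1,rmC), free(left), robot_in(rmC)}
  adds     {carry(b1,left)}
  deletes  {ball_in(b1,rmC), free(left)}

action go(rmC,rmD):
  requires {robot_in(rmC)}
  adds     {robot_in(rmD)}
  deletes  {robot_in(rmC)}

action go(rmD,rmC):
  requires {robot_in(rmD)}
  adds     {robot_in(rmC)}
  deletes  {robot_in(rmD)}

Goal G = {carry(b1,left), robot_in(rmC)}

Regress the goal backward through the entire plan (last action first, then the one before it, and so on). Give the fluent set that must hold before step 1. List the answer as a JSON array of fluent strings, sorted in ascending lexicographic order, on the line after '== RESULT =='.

Work backward from the goal:
  through step 3 (go(rmD,rmC)): drop {robot_in(rmC)}, keep {carry(b1,left)}, require {robot_in(rmD)}
    → {carry(b1,left), robot_in(rmD)}
  through step 2 (go(rmC,rmD)): drop {robot_in(rmD)}, keep {carry(b1,left)}, require {robot_in(rmC)}
    → {carry(b1,left), robot_in(rmC)}
  through step 1 (pick(b1,rmC,left)): drop {carry(b1,left)}, keep {robot_in(rmC)}, require {ball_in(b1,rmC), free(left), robot_in(rmC)}
    → {ball_in(b1,rmC), free(left), robot_in(rmC)}

== RESULT ==
["ball_in(b1,rmC)", "free(left)", "robot_in(rmC)"]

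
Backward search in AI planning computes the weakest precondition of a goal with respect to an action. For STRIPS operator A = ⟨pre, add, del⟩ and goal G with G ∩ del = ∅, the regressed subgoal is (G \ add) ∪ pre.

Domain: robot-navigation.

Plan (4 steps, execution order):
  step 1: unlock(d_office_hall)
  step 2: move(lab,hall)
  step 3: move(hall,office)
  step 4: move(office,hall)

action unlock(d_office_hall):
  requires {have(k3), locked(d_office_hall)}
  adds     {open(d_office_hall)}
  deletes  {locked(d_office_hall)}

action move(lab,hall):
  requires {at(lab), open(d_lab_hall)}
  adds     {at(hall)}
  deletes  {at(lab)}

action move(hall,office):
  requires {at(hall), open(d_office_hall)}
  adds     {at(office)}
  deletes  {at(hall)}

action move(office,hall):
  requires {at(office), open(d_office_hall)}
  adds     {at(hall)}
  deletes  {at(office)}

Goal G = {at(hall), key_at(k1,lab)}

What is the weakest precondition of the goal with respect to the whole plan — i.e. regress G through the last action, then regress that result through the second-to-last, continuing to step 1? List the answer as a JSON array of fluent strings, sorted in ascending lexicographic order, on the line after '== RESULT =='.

Regress step by step:
  through step 4 (move(office,hall)): drop {at(hall)}, keep {key_at(k1,lab)}, require {at(office), open(d_office_hall)}
    → {at(office), key_at(k1,lab), open(d_office_hall)}
  through step 3 (move(hall,office)): drop {at(office)}, keep {key_at(k1,lab), open(d_office_hall)}, require {at(hall), open(d_office_hall)}
    → {at(hall), key_at(k1,lab), open(d_office_hall)}
  through step 2 (move(lab,hall)): drop {at(hall)}, keep {key_at(k1,lab), open(d_office_hall)}, require {at(lab), open(d_lab_hall)}
    → {at(lab), key_at(k1,lab), open(d_lab_hall), open(d_office_hall)}
  through step 1 (unlock(d_office_hall)): drop {open(d_office_hall)}, keep {at(lab), key_at(k1,lab), open(d_lab_hall)}, require {have(k3), locked(d_office_hall)}
    → {at(lab), have(k3), key_at(k1,lab), locked(d_office_hall), open(d_lab_hall)}

== RESULT ==
["at(lab)", "have(k3)", "key_at(k1,lab)", "locked(d_office_hall)", "open(d_lab_hall)"]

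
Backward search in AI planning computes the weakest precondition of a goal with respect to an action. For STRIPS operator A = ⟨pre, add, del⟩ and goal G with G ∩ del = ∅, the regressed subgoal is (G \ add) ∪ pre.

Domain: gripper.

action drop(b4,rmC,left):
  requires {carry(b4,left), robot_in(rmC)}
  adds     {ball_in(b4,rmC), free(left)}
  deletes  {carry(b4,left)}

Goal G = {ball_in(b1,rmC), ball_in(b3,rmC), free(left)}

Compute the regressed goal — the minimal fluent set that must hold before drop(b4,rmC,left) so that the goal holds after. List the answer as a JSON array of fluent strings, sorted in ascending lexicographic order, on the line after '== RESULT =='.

Compute (G \ add) ∪ pre:
  G ∩ del = {}  (empty — regression defined)
  G \ add = {ball_in(b1,rmC), ball_in(b3,rmC), free(left)} \ {ball_in(b4,rmC), free(left)} = {ball_in(b1,rmC), ball_in(b3,rmC)}
  ∪ pre   = {ball_in(b1,rmC), ball_in(b3,rmC)} ∪ {carry(b4,left), robot_in(rmC)}
          = {ball_in(b1,rmC), ball_in(b3,rmC), carry(b4,left), robot_in(rmC)}

== RESULT ==
["ball_in(b1,rmC)", "ball_in(b3,rmC)", "carry(b4,left)", "robot_in(rmC)"]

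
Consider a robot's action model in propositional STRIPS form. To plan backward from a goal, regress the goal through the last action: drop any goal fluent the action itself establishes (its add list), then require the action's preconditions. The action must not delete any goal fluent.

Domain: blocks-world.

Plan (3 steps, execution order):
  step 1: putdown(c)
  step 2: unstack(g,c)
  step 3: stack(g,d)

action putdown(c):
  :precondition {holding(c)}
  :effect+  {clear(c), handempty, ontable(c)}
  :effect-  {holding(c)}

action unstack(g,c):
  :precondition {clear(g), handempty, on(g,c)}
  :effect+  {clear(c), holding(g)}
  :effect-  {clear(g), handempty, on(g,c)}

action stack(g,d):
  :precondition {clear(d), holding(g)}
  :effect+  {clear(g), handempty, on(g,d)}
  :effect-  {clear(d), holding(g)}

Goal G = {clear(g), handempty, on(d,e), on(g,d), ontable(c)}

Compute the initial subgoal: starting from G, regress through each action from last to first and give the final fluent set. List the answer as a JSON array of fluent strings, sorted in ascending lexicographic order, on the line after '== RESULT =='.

Work backward from the goal:
  through step 3 (stack(g,d)): drop {clear(g), handempty, on(g,d)}, keep {on(d,e), ontable(c)}, require {clear(d), holding(g)}
    → {clear(d), holding(g), on(d,e), ontable(c)}
  through step 2 (unstack(g,c)): drop {holding(g)}, keep {clear(d), on(d,e), ontable(c)}, require {clear(g), handempty, on(g,c)}
    → {clear(d), clear(g), handempty, on(d,e), on(g,c), ontable(c)}
  through step 1 (putdown(c)): drop {handempty, ontable(c)}, keep {clear(d), clear(g), on(d,e), on(g,c)}, require {holding(c)}
    → {clear(d), clear(g), holding(c), on(d,e), on(g,c)}

== RESULT ==
["clear(d)", "clear(g)", "holding(c)", "on(d,e)", "on(g,c)"]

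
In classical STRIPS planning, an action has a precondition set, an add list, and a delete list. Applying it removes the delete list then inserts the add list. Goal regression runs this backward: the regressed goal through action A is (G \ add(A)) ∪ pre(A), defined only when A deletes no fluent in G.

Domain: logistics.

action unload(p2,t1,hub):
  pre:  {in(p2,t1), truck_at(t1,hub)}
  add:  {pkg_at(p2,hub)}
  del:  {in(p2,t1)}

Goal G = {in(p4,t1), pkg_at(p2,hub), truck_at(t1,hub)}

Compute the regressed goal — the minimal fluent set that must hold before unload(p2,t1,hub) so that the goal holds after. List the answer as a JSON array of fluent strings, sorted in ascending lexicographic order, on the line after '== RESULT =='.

Compute (G \ add) ∪ pre:
  G ∩ del = {}  (empty — regression defined)
  G \ add = {in(p4,t1), pkg_at(p2,hub), truck_at(t1,hub)} \ {pkg_at(p2,hub)} = {in(p4,t1), truck_at(t1,hub)}
  ∪ pre   = {in(p4,t1), truck_at(t1,hub)} ∪ {in(p2,t1), truck_at(t1,hub)}
          = {in(p2,t1), in(p4,t1), truck_at(t1,hub)}

== RESULT ==
["in(p2,t1)", "in(p4,t1)", "truck_at(t1,hub)"]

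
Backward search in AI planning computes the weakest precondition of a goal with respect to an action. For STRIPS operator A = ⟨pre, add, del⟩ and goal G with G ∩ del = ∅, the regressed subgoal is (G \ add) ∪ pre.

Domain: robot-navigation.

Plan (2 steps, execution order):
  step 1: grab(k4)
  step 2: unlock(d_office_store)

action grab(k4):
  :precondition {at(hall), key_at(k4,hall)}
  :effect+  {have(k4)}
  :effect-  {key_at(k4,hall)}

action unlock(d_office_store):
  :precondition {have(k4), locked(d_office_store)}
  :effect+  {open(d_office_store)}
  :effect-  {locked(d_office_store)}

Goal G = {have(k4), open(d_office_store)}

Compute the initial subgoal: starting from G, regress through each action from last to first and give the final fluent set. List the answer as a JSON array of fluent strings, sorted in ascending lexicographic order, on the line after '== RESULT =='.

Work backward from the goal:
  through step 2 (unlock(d_office_store)): drop {open(d_office_store)}, keep {have(k4)}, require {have(k4), locked(d_office_store)}
    → {have(k4), locked(d_office_store)}
  through step 1 (grab(k4)): drop {have(k4)}, keep {locked(d_office_store)}, require {at(hall), key_at(k4,hall)}
    → {at(hall), key_at(k4,hall), locked(d_office_store)}

== RESULT ==
["at(hall)", "key_at(k4,hall)", "locked(d_office_store)"]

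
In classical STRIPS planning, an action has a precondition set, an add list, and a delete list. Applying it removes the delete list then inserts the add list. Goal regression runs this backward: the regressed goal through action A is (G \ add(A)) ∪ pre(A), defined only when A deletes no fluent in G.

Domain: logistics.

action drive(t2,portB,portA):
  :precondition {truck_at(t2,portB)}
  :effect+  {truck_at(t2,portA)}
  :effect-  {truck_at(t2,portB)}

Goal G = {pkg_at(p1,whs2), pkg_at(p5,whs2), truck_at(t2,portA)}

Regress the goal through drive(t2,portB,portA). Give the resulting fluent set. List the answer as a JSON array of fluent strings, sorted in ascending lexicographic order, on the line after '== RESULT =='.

Compute (G \ add) ∪ pre:
  G ∩ del = {}  (empty — regression defined)
  G \ add = {pkg_at(p1,whs2), pkg_at(p5,whs2), truck_at(t2,portA)} \ {truck_at(t2,portA)} = {pkg_at(p1,whs2), pkg_at(p5,whs2)}
  ∪ pre   = {pkg_at(p1,whs2), pkg_at(p5,whs2)} ∪ {truck_at(t2,portB)}
          = {pkg_at(p1,whs2), pkg_at(p5,whs2), truck_at(t2,portB)}

== RESULT ==
["pkg_at(p1,whs2)", "pkg_at(p5,whs2)", "truck_at(t2,portB)"]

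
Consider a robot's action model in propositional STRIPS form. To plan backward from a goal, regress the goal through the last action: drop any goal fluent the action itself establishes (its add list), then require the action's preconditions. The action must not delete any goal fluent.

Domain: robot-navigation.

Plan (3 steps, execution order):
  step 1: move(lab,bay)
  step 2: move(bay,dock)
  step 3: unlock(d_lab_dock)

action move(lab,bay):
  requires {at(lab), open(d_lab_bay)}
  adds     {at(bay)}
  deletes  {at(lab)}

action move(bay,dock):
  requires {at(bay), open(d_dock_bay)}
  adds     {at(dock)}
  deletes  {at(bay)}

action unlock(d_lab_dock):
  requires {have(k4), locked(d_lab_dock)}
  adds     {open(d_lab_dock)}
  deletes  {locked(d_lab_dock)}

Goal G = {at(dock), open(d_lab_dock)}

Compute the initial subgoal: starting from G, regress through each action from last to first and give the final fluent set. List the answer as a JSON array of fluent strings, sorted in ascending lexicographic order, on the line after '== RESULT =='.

Regress step by step:
  through step 3 (unlock(d_lab_dock)): drop {open(d_lab_dock)}, keep {at(dock)}, require {have(k4), locked(d_lab_dock)}
    → {at(dock), have(k4), locked(d_lab_dock)}
  through step 2 (move(bay,dock)): drop {at(dock)}, keep {have(k4), locked(d_lab_dock)}, require {at(bay), open(d_dock_bay)}
    → {at(bay), have(k4), locked(d_lab_dock), open(d_dock_bay)}
  through step 1 (move(lab,bay)): drop {at(bay)}, keep {have(k4), locked(d_lab_dock), open(d_dock_bay)}, require {at(lab), open(d_lab_bay)}
    → {at(lab), have(k4), locked(d_lab_dock), open(d_dock_bay), open(d_lab_bay)}

== RESULT ==
["at(lab)", "have(k4)", "locked(d_lab_dock)", "open(d_dock_bay)", "open(d_lab_bay)"]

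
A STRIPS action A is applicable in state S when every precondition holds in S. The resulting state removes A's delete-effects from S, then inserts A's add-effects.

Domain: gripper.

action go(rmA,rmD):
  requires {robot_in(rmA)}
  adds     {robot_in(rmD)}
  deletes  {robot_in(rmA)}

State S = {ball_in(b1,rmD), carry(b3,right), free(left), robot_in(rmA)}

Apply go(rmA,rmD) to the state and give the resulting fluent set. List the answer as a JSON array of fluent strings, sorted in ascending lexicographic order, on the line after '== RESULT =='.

Compute (S \ del) ∪ add:
  pre ⊆ S: {robot_in(rmA)} ⊆ S  — applicable
  S \ del = {ball_in(b1,rmD), carry(b3,right), free(left)}
  ∪ add   = {ball_in(b1,rmD), carry(b3,right), free(left), robot_in(rmD)}

== RESULT ==
["ball_in(b1,rmD)", "carry(b3,right)", "free(left)", "robot_in(rmD)"]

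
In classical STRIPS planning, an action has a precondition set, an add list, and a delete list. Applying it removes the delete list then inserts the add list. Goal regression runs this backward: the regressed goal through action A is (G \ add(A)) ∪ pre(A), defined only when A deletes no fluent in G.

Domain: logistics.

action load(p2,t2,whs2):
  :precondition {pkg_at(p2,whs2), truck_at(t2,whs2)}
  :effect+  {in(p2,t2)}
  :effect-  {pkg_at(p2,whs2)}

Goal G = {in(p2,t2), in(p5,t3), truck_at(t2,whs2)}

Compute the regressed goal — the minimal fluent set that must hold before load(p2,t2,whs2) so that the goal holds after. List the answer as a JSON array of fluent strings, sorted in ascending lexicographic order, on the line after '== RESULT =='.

Regress:
  G ∩ del = {}  (empty — regression defined)
  G \ add = {in(p2,t2), in(p5,t3), truck_at(t2,whs2)} \ {in(p2,t2)} = {in(p5,t3), truck_at(t2,whs2)}
  ∪ pre   = {in(p5,t3), truck_at(t2,whs2)} ∪ {pkg_at(p2,whs2), truck_at(t2,whs2)}
          = {in(p5,t3), pkg_at(p2,whs2), truck_at(t2,whs2)}

== RESULT ==
["in(p5,t3)", "pkg_at(p2,whs2)", "truck_at(t2,whs2)"]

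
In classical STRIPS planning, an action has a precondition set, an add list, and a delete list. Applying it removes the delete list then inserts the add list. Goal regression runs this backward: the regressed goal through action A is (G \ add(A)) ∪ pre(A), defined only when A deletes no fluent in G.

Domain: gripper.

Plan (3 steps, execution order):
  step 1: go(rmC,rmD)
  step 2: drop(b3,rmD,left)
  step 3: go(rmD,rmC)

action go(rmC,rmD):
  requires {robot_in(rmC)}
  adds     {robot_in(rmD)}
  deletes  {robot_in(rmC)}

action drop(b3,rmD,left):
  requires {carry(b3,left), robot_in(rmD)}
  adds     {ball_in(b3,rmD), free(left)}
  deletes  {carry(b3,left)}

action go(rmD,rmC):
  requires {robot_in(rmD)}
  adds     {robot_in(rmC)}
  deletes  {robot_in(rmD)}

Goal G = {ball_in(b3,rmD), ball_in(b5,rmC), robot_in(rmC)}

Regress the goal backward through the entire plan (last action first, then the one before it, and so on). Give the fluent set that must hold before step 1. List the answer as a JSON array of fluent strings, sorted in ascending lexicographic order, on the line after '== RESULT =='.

Regress step by step:
  through step 3 (go(rmD,rmC)): drop {robot_in(rmC)}, keep {ball_in(b3,rmD), ball_in(b5,rmC)}, require {robot_in(rmD)}
    → {ball_in(b3,rmD), ball_in(b5,rmC), robot_in(rmD)}
  through step 2 (drop(b3,rmD,left)): drop {ball_in(b3,rmD)}, keep {ball_in(b5,rmC), robot_in(rmD)}, require {carry(b3,left), robot_in(rmD)}
    → {ball_in(b5,rmC), carry(b3,left), robot_in(rmD)}
  through step 1 (go(rmC,rmD)): drop {robot_in(rmD)}, keep {ball_in(b5,rmC), carry(b3,left)}, require {robot_in(rmC)}
    → {ball_in(b5,rmC), carry(b3,left), robot_in(rmC)}

== RESULT ==
["ball_in(b5,rmC)", "carry(b3,left)", "robot_in(rmC)"]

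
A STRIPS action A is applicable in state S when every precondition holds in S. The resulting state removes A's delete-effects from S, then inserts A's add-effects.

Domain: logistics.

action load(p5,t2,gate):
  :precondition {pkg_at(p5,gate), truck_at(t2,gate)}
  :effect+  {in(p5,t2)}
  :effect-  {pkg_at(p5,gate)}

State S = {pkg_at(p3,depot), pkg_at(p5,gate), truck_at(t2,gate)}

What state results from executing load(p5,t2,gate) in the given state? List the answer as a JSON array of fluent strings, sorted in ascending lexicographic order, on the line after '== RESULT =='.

Progress:
  pre ⊆ S: {pkg_at(p5,gate), truck_at(t2,gate)} ⊆ S  — applicable
  S \ del = {pkg_at(p3,depot), truck_at(t2,gate)}
  ∪ add   = {in(p5,t2), pkg_at(p3,depot), truck_at(t2,gate)}

== RESULT ==
["in(p5,t2)", "pkg_at(p3,depot)", "truck_at(t2,gate)"]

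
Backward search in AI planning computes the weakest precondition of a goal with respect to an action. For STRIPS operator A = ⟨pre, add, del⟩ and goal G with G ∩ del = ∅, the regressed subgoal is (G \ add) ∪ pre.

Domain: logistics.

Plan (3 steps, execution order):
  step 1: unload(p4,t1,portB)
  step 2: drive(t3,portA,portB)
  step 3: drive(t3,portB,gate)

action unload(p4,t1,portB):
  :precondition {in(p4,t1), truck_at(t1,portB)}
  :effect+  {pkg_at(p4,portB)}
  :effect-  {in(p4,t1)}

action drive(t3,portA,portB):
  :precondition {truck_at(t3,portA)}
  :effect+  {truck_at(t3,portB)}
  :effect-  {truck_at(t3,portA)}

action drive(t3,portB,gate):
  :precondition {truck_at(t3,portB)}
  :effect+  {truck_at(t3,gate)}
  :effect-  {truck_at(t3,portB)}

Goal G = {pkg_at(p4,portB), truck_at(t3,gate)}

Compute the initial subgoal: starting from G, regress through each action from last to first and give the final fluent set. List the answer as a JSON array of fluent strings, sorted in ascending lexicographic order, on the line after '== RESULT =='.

Work backward from the goal:
  through step 3 (drive(t3,portB,gate)): drop {truck_at(t3,gate)}, keep {pkg_at(p4,portB)}, require {truck_at(t3,portB)}
    → {pkg_at(p4,portB), truck_at(t3,portB)}
  through step 2 (drive(t3,portA,portB)): drop {truck_at(t3,portB)}, keep {pkg_at(p4,portB)}, require {truck_at(t3,portA)}
    → {pkg_at(p4,portB), truck_at(t3,portA)}
  through step 1 (unload(p4,t1,portB)): drop {pkg_at(p4,portB)}, keep {truck_at(t3,portA)}, require {in(p4,t1), truck_at(t1,portB)}
    → {in(p4,t1), truck_at(t1,portB), truck_at(t3,portA)}

== RESULT ==
["in(p4,t1)", "truck_at(t1,portB)", "truck_at(t3,portA)"]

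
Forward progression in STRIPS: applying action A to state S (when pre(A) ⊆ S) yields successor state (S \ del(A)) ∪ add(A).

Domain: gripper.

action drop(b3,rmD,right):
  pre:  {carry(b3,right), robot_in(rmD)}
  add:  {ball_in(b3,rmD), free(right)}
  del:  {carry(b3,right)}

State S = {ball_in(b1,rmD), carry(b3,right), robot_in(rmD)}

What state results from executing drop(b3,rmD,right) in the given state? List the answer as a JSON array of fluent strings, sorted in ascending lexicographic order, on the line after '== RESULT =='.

Compute (S \ del) ∪ add:
  pre ⊆ S: {carry(b3,right), robot_in(rmD)} ⊆ S  — applicable
  S \ del = {ball_in(b1,rmD), robot_in(rmD)}
  ∪ add   = {ball_in(b1,rmD), ball_in(b3,rmD), free(right), robot_in(rmD)}

== RESULT ==
["ball_in(b1,rmD)", "ball_in(b3,rmD)", "free(right)", "robot_in(rmD)"]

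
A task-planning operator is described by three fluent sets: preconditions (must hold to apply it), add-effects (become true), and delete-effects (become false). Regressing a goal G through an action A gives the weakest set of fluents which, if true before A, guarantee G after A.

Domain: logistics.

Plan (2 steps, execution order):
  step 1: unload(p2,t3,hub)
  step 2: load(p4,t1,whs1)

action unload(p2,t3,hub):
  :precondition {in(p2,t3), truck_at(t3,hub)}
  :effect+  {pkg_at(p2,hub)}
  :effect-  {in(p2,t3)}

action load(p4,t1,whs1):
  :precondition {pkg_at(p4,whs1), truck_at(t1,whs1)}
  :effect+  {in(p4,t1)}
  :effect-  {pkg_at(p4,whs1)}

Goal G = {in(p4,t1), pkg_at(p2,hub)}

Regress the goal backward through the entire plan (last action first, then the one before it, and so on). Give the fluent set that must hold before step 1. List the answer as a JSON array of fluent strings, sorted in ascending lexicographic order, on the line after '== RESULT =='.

Work backward from the goal:
  through step 2 (load(p4,t1,whs1)): drop {in(p4,t1)}, keep {pkg_at(p2,hub)}, require {pkg_at(p4,whs1), truck_at(t1,whs1)}
    → {pkg_at(p2,hub), pkg_at(p4,whs1), truck_at(t1,whs1)}
  through step 1 (unload(p2,t3,hub)): drop {pkg_at(p2,hub)}, keep {pkg_at(p4,whs1), truck_at(t1,whs1)}, require {in(p2,t3), truck_at(t3,hub)}
    → {in(p2,t3), pkg_at(p4,whs1), truck_at(t1,whs1), truck_at(t3,hub)}

== RESULT ==
["in(p2,t3)", "pkg_at(p4,whs1)", "truck_at(t1,whs1)", "truck_at(t3,hub)"]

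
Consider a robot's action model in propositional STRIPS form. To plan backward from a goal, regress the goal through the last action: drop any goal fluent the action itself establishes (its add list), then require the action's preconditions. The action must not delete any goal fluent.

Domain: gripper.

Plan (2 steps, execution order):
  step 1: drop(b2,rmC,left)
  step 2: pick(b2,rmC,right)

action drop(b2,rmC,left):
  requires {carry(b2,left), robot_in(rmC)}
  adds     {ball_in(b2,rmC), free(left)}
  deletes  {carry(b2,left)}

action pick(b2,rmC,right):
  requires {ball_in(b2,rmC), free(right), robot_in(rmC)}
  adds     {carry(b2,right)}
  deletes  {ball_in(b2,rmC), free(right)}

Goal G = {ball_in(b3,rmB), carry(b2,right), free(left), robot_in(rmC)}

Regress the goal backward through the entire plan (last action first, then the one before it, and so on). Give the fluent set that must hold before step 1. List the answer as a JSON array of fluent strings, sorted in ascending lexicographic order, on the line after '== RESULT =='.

Work backward from the goal:
  through step 2 (pick(b2,rmC,right)): drop {carry(b2,right)}, keep {ball_in(b3,rmB), free(left), robot_in(rmC)}, require {ball_in(b2,rmC), free(right), robot_in(rmC)}
    → {ball_in(b2,rmC), ball_in(b3,rmB), free(left), free(right), robot_in(rmC)}
  through step 1 (drop(b2,rmC,left)): drop {ball_in(b2,rmC), free(left)}, keep {ball_in(b3,rmB), free(right), robot_in(rmC)}, require {carry(b2,left), robot_in(rmC)}
    → {ball_in(b3,rmB), carry(b2,left), free(right), robot_in(rmC)}

== RESULT ==
["ball_in(b3,rmB)", "carry(b2,left)", "free(right)", "robot_in(rmC)"]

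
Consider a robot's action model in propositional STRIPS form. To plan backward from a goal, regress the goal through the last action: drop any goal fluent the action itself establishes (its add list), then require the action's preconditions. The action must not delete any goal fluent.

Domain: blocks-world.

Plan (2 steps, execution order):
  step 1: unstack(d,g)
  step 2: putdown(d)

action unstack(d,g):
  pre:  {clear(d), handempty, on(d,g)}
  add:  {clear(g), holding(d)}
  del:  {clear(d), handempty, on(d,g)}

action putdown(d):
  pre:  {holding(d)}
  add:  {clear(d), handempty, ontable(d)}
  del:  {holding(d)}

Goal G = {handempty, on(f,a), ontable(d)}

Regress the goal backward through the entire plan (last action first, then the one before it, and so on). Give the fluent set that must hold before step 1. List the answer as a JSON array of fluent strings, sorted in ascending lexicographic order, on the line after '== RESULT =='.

Work backward from the goal:
  through step 2 (putdown(d)): drop {handempty, ontable(d)}, keep {on(f,a)}, require {holding(d)}
    → {holding(d), on(f,a)}
  through step 1 (unstack(d,g)): drop {holding(d)}, keep {on(f,a)}, require {clear(d), handempty, on(d,g)}
    → {clear(d), handempty, on(d,g), on(f,a)}

== RESULT ==
["clear(d)", "handempty", "on(d,g)", "on(f,a)"]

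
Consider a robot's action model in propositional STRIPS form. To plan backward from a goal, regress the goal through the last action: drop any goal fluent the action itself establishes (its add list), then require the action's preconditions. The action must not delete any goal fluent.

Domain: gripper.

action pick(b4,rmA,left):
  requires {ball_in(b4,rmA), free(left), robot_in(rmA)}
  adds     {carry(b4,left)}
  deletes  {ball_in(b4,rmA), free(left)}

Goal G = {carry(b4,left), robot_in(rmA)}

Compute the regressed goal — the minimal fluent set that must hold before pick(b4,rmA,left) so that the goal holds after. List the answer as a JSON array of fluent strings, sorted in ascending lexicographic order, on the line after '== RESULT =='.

Regress:
  G ∩ del = {}  (empty — regression defined)
  G \ add = {carry(b4,left), robot_in(rmA)} \ {carry(b4,left)} = {robot_in(rmA)}
  ∪ pre   = {robot_in(rmA)} ∪ {ball_in(b4,rmA), free(left), robot_in(rmA)}
          = {ball_in(b4,rmA), free(left), robot_in(rmA)}

== RESULT ==
["ball_in(b4,rmA)", "free(left)", "robot_in(rmA)"]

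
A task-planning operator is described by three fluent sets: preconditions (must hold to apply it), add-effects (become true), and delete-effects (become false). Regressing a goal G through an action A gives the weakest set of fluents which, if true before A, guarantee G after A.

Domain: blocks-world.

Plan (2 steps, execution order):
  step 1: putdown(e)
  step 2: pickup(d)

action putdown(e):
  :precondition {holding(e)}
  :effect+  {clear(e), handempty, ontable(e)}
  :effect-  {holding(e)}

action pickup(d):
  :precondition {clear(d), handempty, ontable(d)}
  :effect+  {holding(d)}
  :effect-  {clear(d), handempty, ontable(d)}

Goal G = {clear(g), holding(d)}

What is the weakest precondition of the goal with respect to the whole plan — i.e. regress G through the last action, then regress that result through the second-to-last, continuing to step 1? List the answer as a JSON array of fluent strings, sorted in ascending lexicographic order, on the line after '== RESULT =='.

Regress step by step:
  through step 2 (pickup(d)): drop {holding(d)}, keep {clear(g)}, require {clear(d), handempty, ontable(d)}
    → {clear(d), clear(g), handempty, ontable(d)}
  through step 1 (putdown(e)): drop {handempty}, keep {clear(d), clear(g), ontable(d)}, require {holding(e)}
    → {clear(d), clear(g), holding(e), ontable(d)}

== RESULT ==
["clear(d)", "clear(g)", "holding(e)", "ontable(d)"]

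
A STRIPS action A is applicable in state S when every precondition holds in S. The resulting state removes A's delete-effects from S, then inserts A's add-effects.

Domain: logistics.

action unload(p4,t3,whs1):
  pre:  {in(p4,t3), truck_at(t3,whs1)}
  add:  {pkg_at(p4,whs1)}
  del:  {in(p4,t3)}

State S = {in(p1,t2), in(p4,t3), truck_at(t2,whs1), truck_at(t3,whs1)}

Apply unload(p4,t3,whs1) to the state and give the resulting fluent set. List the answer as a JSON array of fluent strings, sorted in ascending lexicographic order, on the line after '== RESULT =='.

Compute (S \ del) ∪ add:
  pre ⊆ S: {in(p4,t3), truck_at(t3,whs1)} ⊆ S  — applicable
  S \ del = {in(p1,t2), truck_at(t2,whs1), truck_at(t3,whs1)}
  ∪ add   = {in(p1,t2), pkg_at(p4,whs1), truck_at(t2,whs1), truck_at(t3,whs1)}

== RESULT ==
["in(p1,t2)", "pkg_at(p4,whs1)", "truck_at(t2,whs1)", "truck_at(t3,whs1)"]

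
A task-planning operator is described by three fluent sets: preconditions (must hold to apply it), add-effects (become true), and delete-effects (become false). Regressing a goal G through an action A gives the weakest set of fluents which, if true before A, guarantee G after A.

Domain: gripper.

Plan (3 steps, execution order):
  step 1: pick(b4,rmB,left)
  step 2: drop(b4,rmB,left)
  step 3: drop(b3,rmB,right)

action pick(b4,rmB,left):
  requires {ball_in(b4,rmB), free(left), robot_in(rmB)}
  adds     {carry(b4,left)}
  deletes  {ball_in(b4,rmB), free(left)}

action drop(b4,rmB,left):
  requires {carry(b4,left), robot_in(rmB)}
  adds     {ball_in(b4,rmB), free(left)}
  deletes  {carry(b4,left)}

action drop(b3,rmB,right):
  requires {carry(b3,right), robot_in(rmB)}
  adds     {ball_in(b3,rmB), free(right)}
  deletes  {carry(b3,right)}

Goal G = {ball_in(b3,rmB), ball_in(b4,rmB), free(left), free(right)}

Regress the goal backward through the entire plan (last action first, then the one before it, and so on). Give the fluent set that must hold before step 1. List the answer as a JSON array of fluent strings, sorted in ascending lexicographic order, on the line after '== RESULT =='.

Regress step by step:
  through step 3 (drop(b3,rmB,right)): drop {ball_in(b3,rmB), free(right)}, keep {ball_in(b4,rmB), free(left)}, require {carry(b3,right), robot_in(rmB)}
    → {ball_in(b4,rmB), carry(b3,right), free(left), robot_in(rmB)}
  through step 2 (drop(b4,rmB,left)): drop {ball_in(b4,rmB), free(left)}, keep {carry(b3,right), robot_in(rmB)}, require {carry(b4,left), robot_in(rmB)}
    → {carry(b3,right), carry(b4,left), robot_in(rmB)}
  through step 1 (pick(b4,rmB,left)): drop {carry(b4,left)}, keep {carry(b3,right), robot_in(rmB)}, require {ball_in(b4,rmB), free(left), robot_in(rmB)}
    → {ball_in(b4,rmB), carry(b3,right), free(left), robot_in(rmB)}

== RESULT ==
["ball_in(b4,rmB)", "carry(b3,right)", "free(left)", "robot_in(rmB)"]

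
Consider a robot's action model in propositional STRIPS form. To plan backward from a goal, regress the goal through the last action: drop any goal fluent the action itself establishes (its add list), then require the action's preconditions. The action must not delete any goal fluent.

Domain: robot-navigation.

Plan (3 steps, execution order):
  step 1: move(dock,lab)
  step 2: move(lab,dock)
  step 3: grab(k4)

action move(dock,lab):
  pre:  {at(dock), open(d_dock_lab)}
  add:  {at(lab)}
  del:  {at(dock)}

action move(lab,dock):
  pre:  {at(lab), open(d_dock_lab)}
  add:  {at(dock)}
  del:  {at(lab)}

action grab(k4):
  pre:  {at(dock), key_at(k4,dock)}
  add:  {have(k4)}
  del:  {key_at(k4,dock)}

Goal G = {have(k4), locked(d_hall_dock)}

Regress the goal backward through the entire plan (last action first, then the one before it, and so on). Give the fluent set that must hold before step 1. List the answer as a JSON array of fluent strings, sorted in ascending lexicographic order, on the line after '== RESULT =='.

Regress step by step:
  through step 3 (grab(k4)): drop {have(k4)}, keep {locked(d_hall_dock)}, require {at(dock), key_at(k4,dock)}
    → {at(dock), key_at(k4,dock), locked(d_hall_dock)}
  through step 2 (move(lab,dock)): drop {at(dock)}, keep {key_at(k4,dock), locked(d_hall_dock)}, require {at(lab), open(d_dock_lab)}
    → {at(lab), key_at(k4,dock), locked(d_hall_dock), open(d_dock_lab)}
  through step 1 (move(dock,lab)): drop {at(lab)}, keep {key_at(k4,dock), locked(d_hall_dock), open(d_dock_lab)}, require {at(dock), open(d_dock_lab)}
    → {at(dock), key_at(k4,dock), locked(d_hall_dock), open(d_dock_lab)}

== RESULT ==
["at(dock)", "key_at(k4,dock)", "locked(d_hall_dock)", "open(d_dock_lab)"]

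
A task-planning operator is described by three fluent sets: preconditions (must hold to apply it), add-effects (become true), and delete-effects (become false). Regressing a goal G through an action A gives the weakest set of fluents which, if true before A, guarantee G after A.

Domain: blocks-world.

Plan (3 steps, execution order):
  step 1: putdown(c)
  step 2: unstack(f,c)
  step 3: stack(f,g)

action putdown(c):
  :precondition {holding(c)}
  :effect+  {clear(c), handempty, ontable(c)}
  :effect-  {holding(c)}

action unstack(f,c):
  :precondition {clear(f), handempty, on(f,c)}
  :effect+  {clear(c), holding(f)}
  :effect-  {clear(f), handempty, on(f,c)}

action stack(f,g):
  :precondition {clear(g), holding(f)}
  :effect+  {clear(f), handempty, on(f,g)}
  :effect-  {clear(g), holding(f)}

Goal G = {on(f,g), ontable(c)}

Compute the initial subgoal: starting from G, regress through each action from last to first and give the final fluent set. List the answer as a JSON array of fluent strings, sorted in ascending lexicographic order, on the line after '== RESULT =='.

Regress step by step:
  through step 3 (stack(f,g)): drop {on(f,g)}, keep {ontable(c)}, require {clear(g), holding(f)}
    → {clear(g), holding(f), ontable(c)}
  through step 2 (unstack(f,c)): drop {holding(f)}, keep {clear(g), ontable(c)}, require {clear(f), handempty, on(f,c)}
    → {clear(f), clear(g), handempty, on(f,c), ontable(c)}
  through step 1 (putdown(c)): drop {handempty, ontable(c)}, keep {clear(f), clear(g), on(f,c)}, require {holding(c)}
    → {clear(f), clear(g), holding(c), on(f,c)}

== RESULT ==
["clear(f)", "clear(g)", "holding(c)", "on(f,c)"]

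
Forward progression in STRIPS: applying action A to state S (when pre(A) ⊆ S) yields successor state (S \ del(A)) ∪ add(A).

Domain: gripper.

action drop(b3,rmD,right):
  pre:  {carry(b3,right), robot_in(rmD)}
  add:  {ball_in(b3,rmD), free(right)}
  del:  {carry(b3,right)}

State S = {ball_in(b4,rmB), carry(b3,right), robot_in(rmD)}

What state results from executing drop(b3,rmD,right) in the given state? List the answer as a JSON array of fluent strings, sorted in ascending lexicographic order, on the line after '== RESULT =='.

Compute (S \ del) ∪ add:
  pre ⊆ S: {carry(b3,right), robot_in(rmD)} ⊆ S  — applicable
  S \ del = {ball_in(b4,rmB), robot_in(rmD)}
  ∪ add   = {ball_in(b3,rmD), ball_in(b4,rmB), free(right), robot_in(rmD)}

== RESULT ==
["ball_in(b3,rmD)", "ball_in(b4,rmB)", "free(right)", "robot_in(rmD)"]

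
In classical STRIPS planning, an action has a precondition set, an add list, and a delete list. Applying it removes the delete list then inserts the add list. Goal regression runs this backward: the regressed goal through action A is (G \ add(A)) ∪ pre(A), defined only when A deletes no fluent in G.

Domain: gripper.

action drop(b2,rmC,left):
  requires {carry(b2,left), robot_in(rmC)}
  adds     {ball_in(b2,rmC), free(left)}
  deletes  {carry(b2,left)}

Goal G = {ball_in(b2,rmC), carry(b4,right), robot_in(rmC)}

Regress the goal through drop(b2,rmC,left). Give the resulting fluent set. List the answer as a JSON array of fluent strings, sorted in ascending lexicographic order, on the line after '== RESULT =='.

Regress:
  G ∩ del = {}  (empty — regression defined)
  G \ add = {ball_in(b2,rmC), carry(b4,right), robot_in(rmC)} \ {ball_in(b2,rmC), free(left)} = {carry(b4,right), robot_in(rmC)}
  ∪ pre   = {carry(b4,right), robot_in(rmC)} ∪ {carry(b2,left), robot_in(rmC)}
          = {carry(b2,left), carry(b4,right), robot_in(rmC)}

== RESULT ==
["carry(b2,left)", "carry(b4,right)", "robot_in(rmC)"]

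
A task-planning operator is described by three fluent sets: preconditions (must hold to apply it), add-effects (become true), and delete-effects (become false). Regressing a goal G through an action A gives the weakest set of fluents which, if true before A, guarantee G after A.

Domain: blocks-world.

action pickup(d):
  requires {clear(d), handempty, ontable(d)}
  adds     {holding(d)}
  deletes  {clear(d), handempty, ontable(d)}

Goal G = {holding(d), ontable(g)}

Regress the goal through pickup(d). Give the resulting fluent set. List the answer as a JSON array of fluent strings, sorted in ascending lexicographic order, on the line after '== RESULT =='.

Regress:
  G ∩ del = {}  (empty — regression defined)
  G \ add = {holding(d), ontable(g)} \ {holding(d)} = {ontable(g)}
  ∪ pre   = {ontable(g)} ∪ {clear(d), handempty, ontable(d)}
          = {clear(d), handempty, ontable(d), ontable(g)}

== RESULT ==
["clear(d)", "handempty", "ontable(d)", "ontable(g)"]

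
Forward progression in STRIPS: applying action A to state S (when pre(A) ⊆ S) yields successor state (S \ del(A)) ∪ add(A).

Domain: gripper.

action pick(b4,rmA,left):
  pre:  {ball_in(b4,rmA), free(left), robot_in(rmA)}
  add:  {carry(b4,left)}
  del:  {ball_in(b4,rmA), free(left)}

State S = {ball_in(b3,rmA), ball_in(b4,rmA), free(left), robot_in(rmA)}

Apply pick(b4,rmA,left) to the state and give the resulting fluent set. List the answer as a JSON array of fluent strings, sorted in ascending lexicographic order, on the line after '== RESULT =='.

Progress:
  pre ⊆ S: {ball_in(b4,rmA), free(left), robot_in(rmA)} ⊆ S  — applicable
  S \ del = {ball_in(b3,rmA), robot_in(rmA)}
  ∪ add   = {ball_in(b3,rmA), carry(b4,left), robot_in(rmA)}

== RESULT ==
["ball_in(b3,rmA)", "carry(b4,left)", "robot_in(rmA)"]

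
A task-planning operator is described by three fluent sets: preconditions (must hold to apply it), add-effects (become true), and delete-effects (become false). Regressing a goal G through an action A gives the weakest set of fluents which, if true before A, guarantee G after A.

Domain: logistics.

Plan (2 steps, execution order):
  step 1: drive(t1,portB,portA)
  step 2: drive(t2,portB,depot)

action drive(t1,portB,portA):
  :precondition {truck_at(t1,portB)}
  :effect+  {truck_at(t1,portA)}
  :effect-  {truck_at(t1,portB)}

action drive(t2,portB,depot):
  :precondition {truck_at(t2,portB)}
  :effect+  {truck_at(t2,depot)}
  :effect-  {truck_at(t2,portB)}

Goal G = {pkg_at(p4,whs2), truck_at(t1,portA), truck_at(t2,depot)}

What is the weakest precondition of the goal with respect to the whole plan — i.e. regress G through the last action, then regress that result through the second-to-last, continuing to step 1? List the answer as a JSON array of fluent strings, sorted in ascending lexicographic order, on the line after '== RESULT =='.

Regress step by step:
  through step 2 (drive(t2,portB,depot)): drop {truck_at(t2,depot)}, keep {pkg_at(p4,whs2), truck_at(t1,portA)}, require {truck_at(t2,portB)}
    → {pkg_at(p4,whs2), truck_at(t1,portA), truck_at(t2,portB)}
  through step 1 (drive(t1,portB,portA)): drop {truck_at(t1,portA)}, keep {pkg_at(p4,whs2), truck_at(t2,portB)}, require {truck_at(t1,portB)}
    → {pkg_at(p4,whs2), truck_at(t1,portB), truck_at(t2,portB)}

== RESULT ==
["pkg_at(p4,whs2)", "truck_at(t1,portB)", "truck_at(t2,portB)"]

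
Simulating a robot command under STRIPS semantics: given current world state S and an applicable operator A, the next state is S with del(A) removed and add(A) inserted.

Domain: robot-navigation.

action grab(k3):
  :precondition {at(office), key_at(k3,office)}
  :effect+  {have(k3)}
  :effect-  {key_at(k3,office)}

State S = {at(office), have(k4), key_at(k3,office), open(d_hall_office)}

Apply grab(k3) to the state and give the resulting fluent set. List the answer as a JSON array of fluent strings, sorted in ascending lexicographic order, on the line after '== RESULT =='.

Compute (S \ del) ∪ add:
  pre ⊆ S: {at(office), key_at(k3,office)} ⊆ S  — applicable
  S \ del = {at(office), have(k4), open(d_hall_office)}
  ∪ add   = {at(office), have(k3), have(k4), open(d_hall_office)}

== RESULT ==
["at(office)", "have(k3)", "have(k4)", "open(d_hall_office)"]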